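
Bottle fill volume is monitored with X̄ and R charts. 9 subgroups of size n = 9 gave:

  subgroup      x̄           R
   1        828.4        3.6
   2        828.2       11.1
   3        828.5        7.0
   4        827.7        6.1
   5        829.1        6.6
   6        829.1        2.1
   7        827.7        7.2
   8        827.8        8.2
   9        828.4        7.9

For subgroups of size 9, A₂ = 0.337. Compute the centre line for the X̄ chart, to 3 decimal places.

828.322

X̄̄ = (828.4 + 828.2 + 828.5 + 827.7 + 829.1 + 829.1 + 827.7 + 827.8 + 828.4) / 9 = 7454.9000 / 9 = 828.3222
CL = X̄̄ = 828.3222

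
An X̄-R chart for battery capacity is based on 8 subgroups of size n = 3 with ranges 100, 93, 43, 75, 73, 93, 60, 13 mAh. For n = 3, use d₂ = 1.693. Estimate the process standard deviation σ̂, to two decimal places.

40.61

R̄ = (100 + 93 + 43 + 75 + 73 + 93 + 60 + 13) / 8 = 68.7500
σ̂ = R̄ / d₂ = 68.7500 / 1.693 = 40.6084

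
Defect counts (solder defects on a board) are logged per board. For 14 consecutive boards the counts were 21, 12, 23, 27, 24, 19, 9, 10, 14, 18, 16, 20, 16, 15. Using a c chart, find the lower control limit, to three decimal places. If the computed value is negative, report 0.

4.904

c̄ = (21 + 12 + 23 + 27 + 24 + 19 + 9 + 10 + 14 + 18 + 16 + 20 + 16 + 15) / 14 = 244 / 14 = 17.4286
LCL = c̄ − 3√c̄ = 17.4286 − 3 × 4.1748 = 4.9043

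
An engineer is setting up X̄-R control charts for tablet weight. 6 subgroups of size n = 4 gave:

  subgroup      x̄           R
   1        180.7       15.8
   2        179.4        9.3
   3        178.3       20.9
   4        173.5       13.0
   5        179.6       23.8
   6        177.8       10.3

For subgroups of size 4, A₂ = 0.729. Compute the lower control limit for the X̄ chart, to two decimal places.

X̄̄ = (180.7 + 179.4 + 178.3 + 173.5 + 179.6 + 177.8) / 6 = 1069.3000 / 6 = 178.2167
R̄ = (15.8 + 9.3 + 20.9 + 13.0 + 23.8 + 10.3) / 6 = 93.1000 / 6 = 15.5167
LCL = X̄̄ − A₂·R̄ = 178.2167 − 0.729 × 15.5167 = 166.9050

166.91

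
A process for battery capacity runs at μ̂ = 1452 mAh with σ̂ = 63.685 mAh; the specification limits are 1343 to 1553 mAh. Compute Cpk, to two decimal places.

Cpu = (USL − μ̂) / (3σ̂) = (1553 − 1452) / (3 × 63.685) = 0.5286; Cpl = (μ̂ − LSL) / (3σ̂) = (1452 − 1343) / (3 × 63.685) = 0.5705; Cpk = min(Cpu, Cpl) = 0.5286

0.53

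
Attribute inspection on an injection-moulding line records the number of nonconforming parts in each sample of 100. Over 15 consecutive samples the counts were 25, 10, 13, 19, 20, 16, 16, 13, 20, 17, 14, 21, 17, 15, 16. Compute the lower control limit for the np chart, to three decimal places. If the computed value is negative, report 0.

5.584

p̄ = Σdᵢ / (k·n) = 252 / (15 × 100) = 0.16800
LCL = np̄ − 3·√(np̄(1−p̄)) = 16.8000 − 3 × 3.7387 = 5.5840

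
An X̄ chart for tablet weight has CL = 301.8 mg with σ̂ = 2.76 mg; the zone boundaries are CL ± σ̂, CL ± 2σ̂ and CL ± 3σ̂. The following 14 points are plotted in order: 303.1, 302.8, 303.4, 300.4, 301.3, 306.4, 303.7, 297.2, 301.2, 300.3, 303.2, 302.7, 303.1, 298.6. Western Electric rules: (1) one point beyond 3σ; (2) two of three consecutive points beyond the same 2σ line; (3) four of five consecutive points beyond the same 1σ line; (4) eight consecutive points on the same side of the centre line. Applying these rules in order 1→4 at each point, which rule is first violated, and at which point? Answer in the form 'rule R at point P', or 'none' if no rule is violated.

none

Zone of each point (C = within 1σ̂, B = 1σ̂–2σ̂, A = 2σ̂–3σ̂, * = beyond 3σ̂; sign = side of CL): 1:+C, 2:+C, 3:+C, 4:-C, 5:-C, 6:+B, 7:+C, 8:-B, 9:-C, 10:-C, 11:+C, 12:+C, 13:+C, 14:-B
No rule fires across all 14 points.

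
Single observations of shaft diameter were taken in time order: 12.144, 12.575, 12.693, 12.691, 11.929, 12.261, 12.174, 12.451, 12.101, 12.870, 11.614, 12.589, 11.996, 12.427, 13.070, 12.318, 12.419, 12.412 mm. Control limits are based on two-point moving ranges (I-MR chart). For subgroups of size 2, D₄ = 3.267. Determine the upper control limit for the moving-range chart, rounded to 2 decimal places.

1.52

Moving ranges: 0.431, 0.118, 0.002, 0.762, 0.332, 0.087, 0.277, 0.350, 0.769, 1.256, 0.975, 0.593, 0.431, 0.643, 0.752, 0.101, 0.007; M̄R̄ = 7.8860 / 17 = 0.4639
UCL_MR = D₄·M̄R̄ = 3.267 × 0.4639 = 1.5155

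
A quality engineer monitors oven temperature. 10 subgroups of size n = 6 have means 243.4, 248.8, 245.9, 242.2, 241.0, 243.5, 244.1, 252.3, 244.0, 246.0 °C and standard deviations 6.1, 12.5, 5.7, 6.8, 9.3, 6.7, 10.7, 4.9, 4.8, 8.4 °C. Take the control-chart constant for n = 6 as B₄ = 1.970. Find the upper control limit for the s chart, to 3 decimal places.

s̄ = (6.1 + 12.5 + 5.7 + 6.8 + 9.3 + 6.7 + 10.7 + 4.9 + 4.8 + 8.4) / 10 = 7.5900
UCL_s = B₄·s̄ = 1.970 × 7.5900 = 14.9523

14.952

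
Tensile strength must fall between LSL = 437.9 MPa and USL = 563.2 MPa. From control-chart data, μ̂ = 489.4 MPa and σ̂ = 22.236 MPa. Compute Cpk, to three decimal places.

0.772

Cpu = (USL − μ̂) / (3σ̂) = (563.2 − 489.4) / (3 × 22.236) = 1.1063; Cpl = (μ̂ − LSL) / (3σ̂) = (489.4 − 437.9) / (3 × 22.236) = 0.7720; Cpk = min(Cpu, Cpl) = 0.7720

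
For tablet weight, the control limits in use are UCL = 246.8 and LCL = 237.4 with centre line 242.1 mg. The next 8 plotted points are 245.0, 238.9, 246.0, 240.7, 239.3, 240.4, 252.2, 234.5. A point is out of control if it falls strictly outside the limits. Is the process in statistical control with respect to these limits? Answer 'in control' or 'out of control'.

Compare each point to [237.4, 246.8]: sample 7 = 252.2 > UCL; sample 8 = 234.5 < LCL.

out of control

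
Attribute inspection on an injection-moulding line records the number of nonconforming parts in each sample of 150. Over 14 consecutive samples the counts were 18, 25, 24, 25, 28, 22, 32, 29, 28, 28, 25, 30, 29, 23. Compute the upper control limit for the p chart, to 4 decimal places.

0.2672

p̄ = Σdᵢ / (k·n) = 366 / (14 × 150) = 0.17429
UCL = p̄ + 3·√(p̄(1−p̄)/n) = 0.17429 + 3 × √(0.17429×0.82571/150) = 0.17429 + 3 × 0.03097 = 0.26721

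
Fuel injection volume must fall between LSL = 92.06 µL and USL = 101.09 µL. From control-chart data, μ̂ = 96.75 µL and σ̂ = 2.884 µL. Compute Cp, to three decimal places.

Cp = (USL − LSL) / (6σ̂) = (101.09 − 92.06) / (6 × 2.884) = 9.0300 / 17.3040 = 0.5218

0.522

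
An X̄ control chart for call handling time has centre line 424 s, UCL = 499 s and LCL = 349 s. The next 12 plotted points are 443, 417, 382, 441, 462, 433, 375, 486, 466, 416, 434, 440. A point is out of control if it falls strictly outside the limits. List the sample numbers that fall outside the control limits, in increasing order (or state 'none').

All 12 points lie within [349, 499].

none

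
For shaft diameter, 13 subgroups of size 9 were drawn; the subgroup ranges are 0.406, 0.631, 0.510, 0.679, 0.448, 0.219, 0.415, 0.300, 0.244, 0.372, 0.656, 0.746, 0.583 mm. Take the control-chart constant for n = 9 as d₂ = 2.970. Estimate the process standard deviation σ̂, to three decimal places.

0.161

R̄ = (0.406 + 0.631 + 0.510 + 0.679 + 0.448 + 0.219 + 0.415 + 0.300 + 0.244 + 0.372 + 0.656 + 0.746 + 0.583) / 13 = 0.4776
σ̂ = R̄ / d₂ = 0.4776 / 2.970 = 0.1608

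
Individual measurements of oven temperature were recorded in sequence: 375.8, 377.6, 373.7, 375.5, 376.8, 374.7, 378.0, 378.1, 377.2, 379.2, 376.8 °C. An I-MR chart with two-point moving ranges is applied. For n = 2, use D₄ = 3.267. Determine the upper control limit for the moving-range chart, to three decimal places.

6.403

Moving ranges: 1.8, 3.9, 1.8, 1.3, 2.1, 3.3, 0.1, 0.9, 2.0, 2.4; M̄R̄ = 19.6000 / 10 = 1.9600
UCL_MR = D₄·M̄R̄ = 3.267 × 1.9600 = 6.4033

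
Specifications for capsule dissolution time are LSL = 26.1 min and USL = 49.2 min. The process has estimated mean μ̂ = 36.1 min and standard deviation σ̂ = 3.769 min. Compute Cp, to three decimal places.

Cp = (USL − LSL) / (6σ̂) = (49.2 − 26.1) / (6 × 3.769) = 23.1000 / 22.6140 = 1.0215

1.021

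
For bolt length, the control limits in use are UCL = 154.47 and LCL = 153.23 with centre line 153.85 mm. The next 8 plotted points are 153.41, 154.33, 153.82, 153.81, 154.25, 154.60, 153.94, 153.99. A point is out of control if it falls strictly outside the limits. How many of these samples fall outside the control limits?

Compare each point to [153.23, 154.47]: sample 6 = 154.60 > UCL.

1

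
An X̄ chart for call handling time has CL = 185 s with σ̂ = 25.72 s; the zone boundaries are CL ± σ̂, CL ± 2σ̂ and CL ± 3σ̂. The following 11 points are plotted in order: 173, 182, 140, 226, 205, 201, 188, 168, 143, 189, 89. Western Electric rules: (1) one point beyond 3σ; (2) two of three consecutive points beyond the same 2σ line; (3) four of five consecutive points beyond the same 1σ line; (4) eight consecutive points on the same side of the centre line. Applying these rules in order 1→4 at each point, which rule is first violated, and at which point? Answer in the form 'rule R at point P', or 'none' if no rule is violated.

Zone of each point (C = within 1σ̂, B = 1σ̂–2σ̂, A = 2σ̂–3σ̂, * = beyond 3σ̂; sign = side of CL): 1:-C, 2:-C, 3:-B, 4:+B, 5:+C, 6:+C, 7:+C, 8:-C, 9:-B, 10:+C, 11:-*
Rule 1 (one point beyond the 3σ limits) is satisfied at point 11.

rule 1 at point 11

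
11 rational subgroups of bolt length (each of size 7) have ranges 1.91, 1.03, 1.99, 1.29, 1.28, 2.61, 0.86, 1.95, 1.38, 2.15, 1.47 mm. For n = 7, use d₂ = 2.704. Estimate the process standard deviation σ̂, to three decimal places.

R̄ = (1.91 + 1.03 + 1.99 + 1.29 + 1.28 + 2.61 + 0.86 + 1.95 + 1.38 + 2.15 + 1.47) / 11 = 1.6291
σ̂ = R̄ / d₂ = 1.6291 / 2.704 = 0.6025

0.602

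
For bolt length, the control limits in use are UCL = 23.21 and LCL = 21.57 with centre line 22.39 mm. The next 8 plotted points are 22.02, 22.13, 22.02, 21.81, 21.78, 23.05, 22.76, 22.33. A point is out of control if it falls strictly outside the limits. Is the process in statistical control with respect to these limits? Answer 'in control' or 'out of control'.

in control

All 8 points lie within [21.57, 23.21].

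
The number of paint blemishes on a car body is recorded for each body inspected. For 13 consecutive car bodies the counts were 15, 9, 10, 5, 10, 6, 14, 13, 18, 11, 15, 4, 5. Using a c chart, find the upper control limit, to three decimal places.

c̄ = (15 + 9 + 10 + 5 + 10 + 6 + 14 + 13 + 18 + 11 + 15 + 4 + 5) / 13 = 135 / 13 = 10.3846
UCL = c̄ + 3√c̄ = 10.3846 + 3 × √10.3846 = 10.3846 + 3 × 3.2225 = 20.0522

20.052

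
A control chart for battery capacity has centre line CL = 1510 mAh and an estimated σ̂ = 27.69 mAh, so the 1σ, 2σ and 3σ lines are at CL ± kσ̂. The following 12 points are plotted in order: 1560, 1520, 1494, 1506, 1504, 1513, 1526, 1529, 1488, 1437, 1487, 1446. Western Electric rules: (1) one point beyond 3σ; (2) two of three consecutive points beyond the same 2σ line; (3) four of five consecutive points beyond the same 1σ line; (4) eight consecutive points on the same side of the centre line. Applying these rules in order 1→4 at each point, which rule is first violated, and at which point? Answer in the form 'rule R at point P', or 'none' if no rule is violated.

rule 2 at point 12

Zone of each point (C = within 1σ̂, B = 1σ̂–2σ̂, A = 2σ̂–3σ̂, * = beyond 3σ̂; sign = side of CL): 1:+B, 2:+C, 3:-C, 4:-C, 5:-C, 6:+C, 7:+C, 8:+C, 9:-C, 10:-A, 11:-C, 12:-A
Rule 2 (two of three consecutive points beyond the same 2σ limit) is satisfied at point 12.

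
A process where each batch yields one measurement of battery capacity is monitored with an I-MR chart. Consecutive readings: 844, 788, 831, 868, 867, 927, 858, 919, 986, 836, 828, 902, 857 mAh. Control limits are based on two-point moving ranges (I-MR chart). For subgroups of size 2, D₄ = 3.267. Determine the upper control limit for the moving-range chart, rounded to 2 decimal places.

Moving ranges: 56, 43, 37, 1, 60, 69, 61, 67, 150, 8, 74, 45; M̄R̄ = 671.0000 / 12 = 55.9167
UCL_MR = D₄·M̄R̄ = 3.267 × 55.9167 = 182.6797

182.68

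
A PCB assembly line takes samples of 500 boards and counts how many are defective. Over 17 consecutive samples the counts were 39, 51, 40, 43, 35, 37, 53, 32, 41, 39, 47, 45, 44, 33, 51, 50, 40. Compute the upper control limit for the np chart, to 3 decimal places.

p̄ = Σdᵢ / (k·n) = 720 / (17 × 500) = 0.08471
UCL = np̄ + 3·√(np̄(1−p̄)) = 42.3529 + 3 × √(42.3529×0.91529) = 42.3529 + 3 × 6.2262 = 61.0315

61.032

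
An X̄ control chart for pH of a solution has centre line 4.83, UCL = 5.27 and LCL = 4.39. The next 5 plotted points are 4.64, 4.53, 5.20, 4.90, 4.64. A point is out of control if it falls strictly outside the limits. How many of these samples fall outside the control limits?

0

All 5 points lie within [4.39, 5.27].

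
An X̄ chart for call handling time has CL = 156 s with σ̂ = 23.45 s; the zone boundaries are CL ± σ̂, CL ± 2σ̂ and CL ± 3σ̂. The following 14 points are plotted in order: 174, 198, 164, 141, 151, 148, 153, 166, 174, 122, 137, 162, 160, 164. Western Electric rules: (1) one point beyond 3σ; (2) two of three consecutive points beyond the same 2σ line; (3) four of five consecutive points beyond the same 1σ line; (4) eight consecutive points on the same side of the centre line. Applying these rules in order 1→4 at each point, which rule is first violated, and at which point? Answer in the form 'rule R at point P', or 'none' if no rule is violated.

none

Zone of each point (C = within 1σ̂, B = 1σ̂–2σ̂, A = 2σ̂–3σ̂, * = beyond 3σ̂; sign = side of CL): 1:+C, 2:+B, 3:+C, 4:-C, 5:-C, 6:-C, 7:-C, 8:+C, 9:+C, 10:-B, 11:-C, 12:+C, 13:+C, 14:+C
No rule fires across all 14 points.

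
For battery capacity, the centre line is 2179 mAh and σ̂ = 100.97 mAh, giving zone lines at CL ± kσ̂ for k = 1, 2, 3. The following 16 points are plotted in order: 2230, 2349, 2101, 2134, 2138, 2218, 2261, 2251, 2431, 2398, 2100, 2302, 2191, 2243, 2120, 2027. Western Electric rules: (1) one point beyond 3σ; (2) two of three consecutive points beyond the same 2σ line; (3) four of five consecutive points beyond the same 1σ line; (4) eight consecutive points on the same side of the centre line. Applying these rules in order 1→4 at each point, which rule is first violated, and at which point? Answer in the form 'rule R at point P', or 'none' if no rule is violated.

Zone of each point (C = within 1σ̂, B = 1σ̂–2σ̂, A = 2σ̂–3σ̂, * = beyond 3σ̂; sign = side of CL): 1:+C, 2:+B, 3:-C, 4:-C, 5:-C, 6:+C, 7:+C, 8:+C, 9:+A, 10:+A, 11:-C, 12:+B, 13:+C, 14:+C, 15:-C, 16:-B
Rule 2 (two of three consecutive points beyond the same 2σ limit) is satisfied at point 10.

rule 2 at point 10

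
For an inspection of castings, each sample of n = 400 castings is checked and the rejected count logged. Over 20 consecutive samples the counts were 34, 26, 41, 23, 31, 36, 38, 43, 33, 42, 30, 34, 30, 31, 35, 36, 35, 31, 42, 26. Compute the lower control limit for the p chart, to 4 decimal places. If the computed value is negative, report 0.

0.0429

p̄ = Σdᵢ / (k·n) = 677 / (20 × 400) = 0.08463
LCL = p̄ − 3·√(p̄(1−p̄)/n) = 0.08463 − 3 × 0.01392 = 0.04288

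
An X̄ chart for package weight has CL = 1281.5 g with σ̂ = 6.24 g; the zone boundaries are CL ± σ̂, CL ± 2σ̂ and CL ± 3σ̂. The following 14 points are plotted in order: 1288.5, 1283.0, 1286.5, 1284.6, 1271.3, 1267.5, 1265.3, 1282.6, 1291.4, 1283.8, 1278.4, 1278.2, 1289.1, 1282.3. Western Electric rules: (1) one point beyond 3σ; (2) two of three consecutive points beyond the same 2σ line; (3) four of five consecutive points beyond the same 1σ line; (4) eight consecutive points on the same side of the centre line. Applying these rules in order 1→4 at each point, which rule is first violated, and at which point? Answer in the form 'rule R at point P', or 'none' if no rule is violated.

Zone of each point (C = within 1σ̂, B = 1σ̂–2σ̂, A = 2σ̂–3σ̂, * = beyond 3σ̂; sign = side of CL): 1:+B, 2:+C, 3:+C, 4:+C, 5:-B, 6:-A, 7:-A, 8:+C, 9:+B, 10:+C, 11:-C, 12:-C, 13:+B, 14:+C
Rule 2 (two of three consecutive points beyond the same 2σ limit) is satisfied at point 7.

rule 2 at point 7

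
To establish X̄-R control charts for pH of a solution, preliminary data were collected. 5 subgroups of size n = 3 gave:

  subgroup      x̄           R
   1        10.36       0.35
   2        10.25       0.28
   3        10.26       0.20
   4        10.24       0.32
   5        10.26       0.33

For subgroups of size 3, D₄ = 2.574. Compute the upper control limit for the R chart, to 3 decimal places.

0.762

R̄ = (0.35 + 0.28 + 0.20 + 0.32 + 0.33) / 5 = 1.4800 / 5 = 0.2960
UCL_R = D₄·R̄ = 2.574 × 0.2960 = 0.7619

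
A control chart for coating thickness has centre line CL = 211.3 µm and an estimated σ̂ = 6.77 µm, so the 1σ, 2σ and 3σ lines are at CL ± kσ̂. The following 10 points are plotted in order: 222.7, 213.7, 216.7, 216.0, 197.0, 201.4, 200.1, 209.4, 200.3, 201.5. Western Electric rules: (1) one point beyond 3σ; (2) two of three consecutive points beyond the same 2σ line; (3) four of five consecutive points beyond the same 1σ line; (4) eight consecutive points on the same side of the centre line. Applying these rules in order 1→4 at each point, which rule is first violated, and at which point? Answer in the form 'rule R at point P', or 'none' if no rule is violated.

Zone of each point (C = within 1σ̂, B = 1σ̂–2σ̂, A = 2σ̂–3σ̂, * = beyond 3σ̂; sign = side of CL): 1:+B, 2:+C, 3:+C, 4:+C, 5:-A, 6:-B, 7:-B, 8:-C, 9:-B, 10:-B
Rule 3 (four of five consecutive points beyond the same 1σ limit) is satisfied at point 9.

rule 3 at point 9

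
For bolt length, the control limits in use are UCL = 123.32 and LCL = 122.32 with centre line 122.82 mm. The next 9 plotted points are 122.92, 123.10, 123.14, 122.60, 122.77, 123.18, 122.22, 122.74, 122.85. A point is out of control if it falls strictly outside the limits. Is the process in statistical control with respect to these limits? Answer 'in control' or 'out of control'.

Compare each point to [122.32, 123.32]: sample 7 = 122.22 < LCL.

out of control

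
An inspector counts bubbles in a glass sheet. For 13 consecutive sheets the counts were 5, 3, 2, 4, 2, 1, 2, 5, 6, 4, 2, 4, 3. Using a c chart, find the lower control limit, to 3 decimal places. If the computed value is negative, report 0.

c̄ = (5 + 3 + 2 + 4 + 2 + 1 + 2 + 5 + 6 + 4 + 2 + 4 + 3) / 13 = 43 / 13 = 3.3077
LCL = c̄ − 3√c̄ = 3.3077 − 3 × 1.8187 = -2.1484 → 0 (cannot be negative)

0.000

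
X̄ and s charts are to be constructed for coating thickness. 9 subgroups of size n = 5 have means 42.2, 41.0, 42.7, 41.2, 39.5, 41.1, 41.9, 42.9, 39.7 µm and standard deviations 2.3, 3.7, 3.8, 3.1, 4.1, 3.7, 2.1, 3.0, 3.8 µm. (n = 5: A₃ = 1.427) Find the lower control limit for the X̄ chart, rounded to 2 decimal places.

X̄̄ = (42.2 + 41.0 + 42.7 + 41.2 + 39.5 + 41.1 + 41.9 + 42.9 + 39.7) / 9 = 41.3556
s̄ = (2.3 + 3.7 + 3.8 + 3.1 + 4.1 + 3.7 + 2.1 + 3.0 + 3.8) / 9 = 3.2889
LCL = X̄̄ − A₃·s̄ = 41.3556 − 1.427 × 3.2889 = 36.6623

36.66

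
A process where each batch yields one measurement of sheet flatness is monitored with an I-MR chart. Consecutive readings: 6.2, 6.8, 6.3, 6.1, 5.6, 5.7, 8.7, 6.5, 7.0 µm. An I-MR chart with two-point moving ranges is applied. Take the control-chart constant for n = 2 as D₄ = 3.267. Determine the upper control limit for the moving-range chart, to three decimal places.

Moving ranges: 0.6, 0.5, 0.2, 0.5, 0.1, 3.0, 2.2, 0.5; M̄R̄ = 7.6000 / 8 = 0.9500
UCL_MR = D₄·M̄R̄ = 3.267 × 0.9500 = 3.1037

3.104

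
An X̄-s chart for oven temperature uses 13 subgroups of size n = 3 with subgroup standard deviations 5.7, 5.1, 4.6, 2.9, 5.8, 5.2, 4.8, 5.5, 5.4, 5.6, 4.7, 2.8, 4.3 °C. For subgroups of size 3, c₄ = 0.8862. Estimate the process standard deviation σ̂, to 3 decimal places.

5.416

s̄ = (5.7 + 5.1 + 4.6 + 2.9 + 5.8 + 5.2 + 4.8 + 5.5 + 5.4 + 5.6 + 4.7 + 2.8 + 4.3) / 13 = 4.8000
σ̂ = s̄ / c₄ = 4.8000 / 0.8862 = 5.4164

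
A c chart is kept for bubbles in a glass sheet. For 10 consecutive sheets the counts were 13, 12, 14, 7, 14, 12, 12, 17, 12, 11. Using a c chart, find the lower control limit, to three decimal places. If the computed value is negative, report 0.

c̄ = (13 + 12 + 14 + 7 + 14 + 12 + 12 + 17 + 12 + 11) / 10 = 124 / 10 = 12.4000
LCL = c̄ − 3√c̄ = 12.4000 − 3 × 3.5214 = 1.8359

1.836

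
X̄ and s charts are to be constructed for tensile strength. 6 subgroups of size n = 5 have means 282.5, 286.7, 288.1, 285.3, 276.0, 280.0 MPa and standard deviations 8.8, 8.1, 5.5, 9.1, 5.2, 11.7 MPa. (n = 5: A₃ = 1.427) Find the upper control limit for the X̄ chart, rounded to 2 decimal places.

294.61

X̄̄ = (282.5 + 286.7 + 288.1 + 285.3 + 276.0 + 280.0) / 6 = 283.1000
s̄ = (8.8 + 8.1 + 5.5 + 9.1 + 5.2 + 11.7) / 6 = 8.0667
UCL = X̄̄ + A₃·s̄ = 283.1000 + 1.427 × 8.0667 = 294.6111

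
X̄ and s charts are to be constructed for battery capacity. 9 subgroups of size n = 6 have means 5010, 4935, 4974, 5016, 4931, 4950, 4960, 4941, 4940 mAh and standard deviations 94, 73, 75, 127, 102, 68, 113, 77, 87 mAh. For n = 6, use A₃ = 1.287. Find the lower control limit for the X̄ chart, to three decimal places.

4845.201

X̄̄ = (5010 + 4935 + 4974 + 5016 + 4931 + 4950 + 4960 + 4941 + 4940) / 9 = 4961.8889
s̄ = (94 + 73 + 75 + 127 + 102 + 68 + 113 + 77 + 87) / 9 = 90.6667
LCL = X̄̄ − A₃·s̄ = 4961.8889 − 1.287 × 90.6667 = 4845.2009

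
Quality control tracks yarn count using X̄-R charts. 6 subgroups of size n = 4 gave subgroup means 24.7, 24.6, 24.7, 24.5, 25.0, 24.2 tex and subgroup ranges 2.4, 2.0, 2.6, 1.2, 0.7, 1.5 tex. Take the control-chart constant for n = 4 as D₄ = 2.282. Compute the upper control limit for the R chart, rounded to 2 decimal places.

R̄ = (2.4 + 2.0 + 2.6 + 1.2 + 0.7 + 1.5) / 6 = 10.4000 / 6 = 1.7333
UCL_R = D₄·R̄ = 2.282 × 1.7333 = 3.9555

3.96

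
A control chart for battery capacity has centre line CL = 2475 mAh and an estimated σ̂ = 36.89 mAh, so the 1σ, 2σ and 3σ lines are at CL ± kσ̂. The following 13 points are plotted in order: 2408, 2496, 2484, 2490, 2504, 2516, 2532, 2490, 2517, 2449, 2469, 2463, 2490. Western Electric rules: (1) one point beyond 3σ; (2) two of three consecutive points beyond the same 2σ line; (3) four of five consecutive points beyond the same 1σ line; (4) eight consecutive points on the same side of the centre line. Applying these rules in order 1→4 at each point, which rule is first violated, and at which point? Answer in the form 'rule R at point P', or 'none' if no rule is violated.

Zone of each point (C = within 1σ̂, B = 1σ̂–2σ̂, A = 2σ̂–3σ̂, * = beyond 3σ̂; sign = side of CL): 1:-B, 2:+C, 3:+C, 4:+C, 5:+C, 6:+B, 7:+B, 8:+C, 9:+B, 10:-C, 11:-C, 12:-C, 13:+C
Rule 4 (eight consecutive points on the same side of the centre line) is satisfied at point 9.

rule 4 at point 9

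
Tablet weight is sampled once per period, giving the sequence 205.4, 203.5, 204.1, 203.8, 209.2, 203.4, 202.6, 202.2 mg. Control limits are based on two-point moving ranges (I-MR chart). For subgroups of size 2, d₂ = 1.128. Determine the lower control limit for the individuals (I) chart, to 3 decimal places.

198.500

X̄ = (205.4 + 203.5 + 204.1 + 203.8 + 209.2 + 203.4 + 202.6 + 202.2) / 8 = 204.2750
Moving ranges: 1.9, 0.6, 0.3, 5.4, 5.8, 0.8, 0.4; M̄R̄ = 15.2000 / 7 = 2.1714
LCL = X̄ − 3·M̄R̄/d₂ = 204.2750 − 3 × 2.1714 / 1.128 = 198.4999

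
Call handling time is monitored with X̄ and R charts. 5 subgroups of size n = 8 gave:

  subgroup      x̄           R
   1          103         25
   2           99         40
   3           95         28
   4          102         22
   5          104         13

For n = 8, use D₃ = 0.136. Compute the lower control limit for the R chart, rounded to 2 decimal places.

3.48

R̄ = (25 + 40 + 28 + 22 + 13) / 5 = 128.0000 / 5 = 25.6000
LCL_R = D₃·R̄ = 0.136 × 25.6000 = 3.4816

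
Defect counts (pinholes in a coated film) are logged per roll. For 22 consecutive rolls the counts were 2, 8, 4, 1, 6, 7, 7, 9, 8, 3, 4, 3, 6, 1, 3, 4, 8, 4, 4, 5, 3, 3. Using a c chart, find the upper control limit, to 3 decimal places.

c̄ = (2 + 8 + 4 + 1 + 6 + 7 + 7 + 9 + 8 + 3 + 4 + 3 + 6 + 1 + 3 + 4 + 8 + 4 + 4 + 5 + 3 + 3) / 22 = 103 / 22 = 4.6818
UCL = c̄ + 3√c̄ = 4.6818 + 3 × √4.6818 = 4.6818 + 3 × 2.1638 = 11.1731

11.173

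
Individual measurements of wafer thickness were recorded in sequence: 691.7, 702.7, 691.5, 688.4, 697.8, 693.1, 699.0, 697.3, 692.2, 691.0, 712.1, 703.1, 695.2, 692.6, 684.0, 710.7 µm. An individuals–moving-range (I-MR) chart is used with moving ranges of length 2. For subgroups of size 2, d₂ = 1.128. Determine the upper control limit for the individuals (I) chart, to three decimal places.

719.308

X̄ = (691.7 + 702.7 + 691.5 + 688.4 + 697.8 + 693.1 + 699.0 + 697.3 + 692.2 + 691.0 + 712.1 + 703.1 + 695.2 + 692.6 + 684.0 + 710.7) / 16 = 696.4000
Moving ranges: 11.0, 11.2, 3.1, 9.4, 4.7, 5.9, 1.7, 5.1, 1.2, 21.1, 9.0, 7.9, 2.6, 8.6, 26.7; M̄R̄ = 129.2000 / 15 = 8.6133
UCL = X̄ + 3·M̄R̄/d₂ = 696.4000 + 3 × 8.6133 / 1.128 = 719.3078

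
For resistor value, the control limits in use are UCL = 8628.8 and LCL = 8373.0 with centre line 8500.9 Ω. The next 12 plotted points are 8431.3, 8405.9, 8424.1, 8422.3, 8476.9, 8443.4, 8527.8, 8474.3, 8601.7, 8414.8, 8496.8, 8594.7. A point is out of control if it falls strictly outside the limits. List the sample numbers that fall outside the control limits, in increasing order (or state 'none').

none

All 12 points lie within [8373.0, 8628.8].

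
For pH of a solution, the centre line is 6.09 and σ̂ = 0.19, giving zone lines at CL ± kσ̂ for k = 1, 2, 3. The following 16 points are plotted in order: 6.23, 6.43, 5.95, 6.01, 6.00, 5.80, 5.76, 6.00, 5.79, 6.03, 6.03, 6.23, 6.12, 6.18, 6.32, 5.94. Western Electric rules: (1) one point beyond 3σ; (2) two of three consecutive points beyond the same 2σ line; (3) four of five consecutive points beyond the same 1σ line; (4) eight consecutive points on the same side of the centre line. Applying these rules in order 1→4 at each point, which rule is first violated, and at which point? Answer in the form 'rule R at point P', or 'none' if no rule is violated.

Zone of each point (C = within 1σ̂, B = 1σ̂–2σ̂, A = 2σ̂–3σ̂, * = beyond 3σ̂; sign = side of CL): 1:+C, 2:+B, 3:-C, 4:-C, 5:-C, 6:-B, 7:-B, 8:-C, 9:-B, 10:-C, 11:-C, 12:+C, 13:+C, 14:+C, 15:+B, 16:-C
Rule 4 (eight consecutive points on the same side of the centre line) is satisfied at point 10.

rule 4 at point 10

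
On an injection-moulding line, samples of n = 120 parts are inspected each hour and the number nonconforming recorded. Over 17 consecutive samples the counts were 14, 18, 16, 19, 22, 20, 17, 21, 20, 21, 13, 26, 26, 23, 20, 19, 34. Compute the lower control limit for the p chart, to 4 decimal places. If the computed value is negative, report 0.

p̄ = Σdᵢ / (k·n) = 349 / (17 × 120) = 0.17108
LCL = p̄ − 3·√(p̄(1−p̄)/n) = 0.17108 − 3 × 0.03438 = 0.06795

0.0679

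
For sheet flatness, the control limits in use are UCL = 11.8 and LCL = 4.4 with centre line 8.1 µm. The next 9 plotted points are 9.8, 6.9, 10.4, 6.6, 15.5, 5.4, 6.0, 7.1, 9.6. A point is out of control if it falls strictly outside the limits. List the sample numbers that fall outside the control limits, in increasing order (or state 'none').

5

Compare each point to [4.4, 11.8]: sample 5 = 15.5 > UCL.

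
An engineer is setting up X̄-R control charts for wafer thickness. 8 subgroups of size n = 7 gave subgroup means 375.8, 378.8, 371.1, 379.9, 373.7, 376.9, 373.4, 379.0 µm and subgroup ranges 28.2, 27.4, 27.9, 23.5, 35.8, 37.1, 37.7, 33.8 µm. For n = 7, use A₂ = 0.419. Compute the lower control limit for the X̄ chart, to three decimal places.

362.908

X̄̄ = (375.8 + 378.8 + 371.1 + 379.9 + 373.7 + 376.9 + 373.4 + 379.0) / 8 = 3008.6000 / 8 = 376.0750
R̄ = (28.2 + 27.4 + 27.9 + 23.5 + 35.8 + 37.1 + 37.7 + 33.8) / 8 = 251.4000 / 8 = 31.4250
LCL = X̄̄ − A₂·R̄ = 376.0750 − 0.419 × 31.4250 = 362.9079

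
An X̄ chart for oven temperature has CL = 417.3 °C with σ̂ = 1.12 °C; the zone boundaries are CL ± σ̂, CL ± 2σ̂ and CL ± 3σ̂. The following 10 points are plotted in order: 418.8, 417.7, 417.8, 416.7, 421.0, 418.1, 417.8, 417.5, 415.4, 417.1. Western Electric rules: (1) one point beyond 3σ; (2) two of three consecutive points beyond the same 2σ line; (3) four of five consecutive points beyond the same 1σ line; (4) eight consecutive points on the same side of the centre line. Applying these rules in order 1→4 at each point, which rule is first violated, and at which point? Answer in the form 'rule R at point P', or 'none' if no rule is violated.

rule 1 at point 5

Zone of each point (C = within 1σ̂, B = 1σ̂–2σ̂, A = 2σ̂–3σ̂, * = beyond 3σ̂; sign = side of CL): 1:+B, 2:+C, 3:+C, 4:-C, 5:+*, 6:+C, 7:+C, 8:+C, 9:-B, 10:-C
Rule 1 (one point beyond the 3σ limits) is satisfied at point 5.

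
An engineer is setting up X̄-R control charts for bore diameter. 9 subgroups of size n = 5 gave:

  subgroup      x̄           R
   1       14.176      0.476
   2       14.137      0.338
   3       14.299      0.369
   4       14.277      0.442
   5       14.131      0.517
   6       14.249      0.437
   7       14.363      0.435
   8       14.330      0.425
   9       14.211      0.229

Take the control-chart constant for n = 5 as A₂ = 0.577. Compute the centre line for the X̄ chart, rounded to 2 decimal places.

X̄̄ = (14.176 + 14.137 + 14.299 + 14.277 + 14.131 + 14.249 + 14.363 + 14.330 + 14.211) / 9 = 128.1730 / 9 = 14.2414
CL = X̄̄ = 14.2414

14.24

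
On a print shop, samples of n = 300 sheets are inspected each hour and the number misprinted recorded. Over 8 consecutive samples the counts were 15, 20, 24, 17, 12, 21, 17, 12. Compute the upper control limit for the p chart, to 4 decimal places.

0.0978

p̄ = Σdᵢ / (k·n) = 138 / (8 × 300) = 0.05750
UCL = p̄ + 3·√(p̄(1−p̄)/n) = 0.05750 + 3 × √(0.05750×0.94250/300) = 0.05750 + 3 × 0.01344 = 0.09782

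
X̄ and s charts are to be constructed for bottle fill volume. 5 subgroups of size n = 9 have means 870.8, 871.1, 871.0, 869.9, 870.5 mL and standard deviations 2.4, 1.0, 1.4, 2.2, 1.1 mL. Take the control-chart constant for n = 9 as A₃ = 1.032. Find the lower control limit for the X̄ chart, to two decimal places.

868.99

X̄̄ = (870.8 + 871.1 + 871.0 + 869.9 + 870.5) / 5 = 870.6600
s̄ = (2.4 + 1.0 + 1.4 + 2.2 + 1.1) / 5 = 1.6200
LCL = X̄̄ − A₃·s̄ = 870.6600 − 1.032 × 1.6200 = 868.9882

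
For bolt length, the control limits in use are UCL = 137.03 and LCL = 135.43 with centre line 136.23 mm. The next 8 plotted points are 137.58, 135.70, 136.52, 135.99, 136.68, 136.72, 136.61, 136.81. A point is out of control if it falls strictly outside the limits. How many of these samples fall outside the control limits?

Compare each point to [135.43, 137.03]: sample 1 = 137.58 > UCL.

1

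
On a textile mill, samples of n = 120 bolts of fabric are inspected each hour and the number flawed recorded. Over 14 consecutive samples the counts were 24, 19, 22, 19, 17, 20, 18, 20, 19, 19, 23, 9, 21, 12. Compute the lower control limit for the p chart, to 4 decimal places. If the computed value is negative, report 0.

p̄ = Σdᵢ / (k·n) = 262 / (14 × 120) = 0.15595
LCL = p̄ − 3·√(p̄(1−p̄)/n) = 0.15595 − 3 × 0.03312 = 0.05659

0.0566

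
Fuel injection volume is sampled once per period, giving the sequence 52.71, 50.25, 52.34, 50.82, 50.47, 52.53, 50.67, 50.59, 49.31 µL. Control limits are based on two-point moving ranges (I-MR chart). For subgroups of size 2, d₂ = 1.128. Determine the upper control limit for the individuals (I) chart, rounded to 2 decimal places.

X̄ = (52.71 + 50.25 + 52.34 + 50.82 + 50.47 + 52.53 + 50.67 + 50.59 + 49.31) / 9 = 51.0767
Moving ranges: 2.46, 2.09, 1.52, 0.35, 2.06, 1.86, 0.08, 1.28; M̄R̄ = 11.7000 / 8 = 1.4625
UCL = X̄ + 3·M̄R̄/d₂ = 51.0767 + 3 × 1.4625 / 1.128 = 54.9663

54.97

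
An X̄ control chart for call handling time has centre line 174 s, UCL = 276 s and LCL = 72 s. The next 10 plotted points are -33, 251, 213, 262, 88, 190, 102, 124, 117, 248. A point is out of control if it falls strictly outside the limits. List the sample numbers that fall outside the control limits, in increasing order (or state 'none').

Compare each point to [72, 276]: sample 1 = -33 < LCL.

1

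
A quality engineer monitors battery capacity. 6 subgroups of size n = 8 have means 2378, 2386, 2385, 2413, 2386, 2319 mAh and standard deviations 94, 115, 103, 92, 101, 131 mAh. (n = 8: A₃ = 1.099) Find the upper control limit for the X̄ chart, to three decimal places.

X̄̄ = (2378 + 2386 + 2385 + 2413 + 2386 + 2319) / 6 = 2377.8333
s̄ = (94 + 115 + 103 + 92 + 101 + 131) / 6 = 106.0000
UCL = X̄̄ + A₃·s̄ = 2377.8333 + 1.099 × 106.0000 = 2494.3273

2494.327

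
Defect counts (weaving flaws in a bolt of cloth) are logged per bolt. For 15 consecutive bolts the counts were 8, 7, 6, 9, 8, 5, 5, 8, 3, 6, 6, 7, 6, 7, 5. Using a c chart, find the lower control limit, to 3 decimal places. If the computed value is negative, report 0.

c̄ = (8 + 7 + 6 + 9 + 8 + 5 + 5 + 8 + 3 + 6 + 6 + 7 + 6 + 7 + 5) / 15 = 96 / 15 = 6.4000
LCL = c̄ − 3√c̄ = 6.4000 − 3 × 2.5298 = -1.1895 → 0 (cannot be negative)

0.000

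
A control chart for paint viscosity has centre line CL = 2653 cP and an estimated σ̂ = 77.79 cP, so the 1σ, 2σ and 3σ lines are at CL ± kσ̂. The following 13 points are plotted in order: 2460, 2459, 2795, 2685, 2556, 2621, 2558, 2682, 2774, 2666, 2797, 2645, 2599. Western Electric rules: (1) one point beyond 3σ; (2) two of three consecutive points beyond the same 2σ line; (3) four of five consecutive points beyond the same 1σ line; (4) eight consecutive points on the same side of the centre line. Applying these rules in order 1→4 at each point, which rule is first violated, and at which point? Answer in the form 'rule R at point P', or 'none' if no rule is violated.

Zone of each point (C = within 1σ̂, B = 1σ̂–2σ̂, A = 2σ̂–3σ̂, * = beyond 3σ̂; sign = side of CL): 1:-A, 2:-A, 3:+B, 4:+C, 5:-B, 6:-C, 7:-B, 8:+C, 9:+B, 10:+C, 11:+B, 12:-C, 13:-C
Rule 2 (two of three consecutive points beyond the same 2σ limit) is satisfied at point 2.

rule 2 at point 2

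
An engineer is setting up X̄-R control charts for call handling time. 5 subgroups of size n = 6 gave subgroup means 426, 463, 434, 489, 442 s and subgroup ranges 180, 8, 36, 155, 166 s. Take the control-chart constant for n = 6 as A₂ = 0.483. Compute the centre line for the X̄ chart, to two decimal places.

450.80

X̄̄ = (426 + 463 + 434 + 489 + 442) / 5 = 2254.0000 / 5 = 450.8000
CL = X̄̄ = 450.8000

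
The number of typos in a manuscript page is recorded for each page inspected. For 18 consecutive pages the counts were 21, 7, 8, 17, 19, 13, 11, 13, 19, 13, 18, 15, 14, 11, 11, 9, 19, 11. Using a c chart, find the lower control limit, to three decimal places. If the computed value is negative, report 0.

2.675

c̄ = (21 + 7 + 8 + 17 + 19 + 13 + 11 + 13 + 19 + 13 + 18 + 15 + 14 + 11 + 11 + 9 + 19 + 11) / 18 = 249 / 18 = 13.8333
LCL = c̄ − 3√c̄ = 13.8333 − 3 × 3.7193 = 2.6754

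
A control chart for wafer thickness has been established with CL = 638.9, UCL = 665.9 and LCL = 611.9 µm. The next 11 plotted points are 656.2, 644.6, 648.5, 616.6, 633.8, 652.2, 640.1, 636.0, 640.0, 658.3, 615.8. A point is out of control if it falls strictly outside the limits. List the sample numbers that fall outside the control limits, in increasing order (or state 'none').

All 11 points lie within [611.9, 665.9].

none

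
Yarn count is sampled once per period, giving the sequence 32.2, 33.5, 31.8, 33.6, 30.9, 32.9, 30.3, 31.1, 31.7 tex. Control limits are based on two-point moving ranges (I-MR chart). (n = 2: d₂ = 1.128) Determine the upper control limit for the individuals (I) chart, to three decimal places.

X̄ = (32.2 + 33.5 + 31.8 + 33.6 + 30.9 + 32.9 + 30.3 + 31.1 + 31.7) / 9 = 32.0000
Moving ranges: 1.3, 1.7, 1.8, 2.7, 2.0, 2.6, 0.8, 0.6; M̄R̄ = 13.5000 / 8 = 1.6875
UCL = X̄ + 3·M̄R̄/d₂ = 32.0000 + 3 × 1.6875 / 1.128 = 36.4880

36.488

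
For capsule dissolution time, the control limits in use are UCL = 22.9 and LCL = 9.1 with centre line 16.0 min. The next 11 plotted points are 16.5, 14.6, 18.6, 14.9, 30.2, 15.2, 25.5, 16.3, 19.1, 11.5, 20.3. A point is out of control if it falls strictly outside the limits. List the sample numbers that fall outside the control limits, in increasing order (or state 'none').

Compare each point to [9.1, 22.9]: sample 5 = 30.2 > UCL; sample 7 = 25.5 > UCL.

5, 7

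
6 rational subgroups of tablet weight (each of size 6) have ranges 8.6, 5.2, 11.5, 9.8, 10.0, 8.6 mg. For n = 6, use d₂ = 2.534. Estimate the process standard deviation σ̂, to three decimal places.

3.532

R̄ = (8.6 + 5.2 + 11.5 + 9.8 + 10.0 + 8.6) / 6 = 8.9500
σ̂ = R̄ / d₂ = 8.9500 / 2.534 = 3.5320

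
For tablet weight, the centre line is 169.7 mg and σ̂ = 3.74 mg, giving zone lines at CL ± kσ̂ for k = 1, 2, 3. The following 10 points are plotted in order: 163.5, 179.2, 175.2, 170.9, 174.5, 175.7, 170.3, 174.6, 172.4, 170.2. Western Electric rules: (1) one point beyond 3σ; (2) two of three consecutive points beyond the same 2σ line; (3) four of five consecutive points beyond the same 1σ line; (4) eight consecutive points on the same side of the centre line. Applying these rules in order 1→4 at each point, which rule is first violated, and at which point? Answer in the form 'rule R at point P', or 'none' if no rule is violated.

Zone of each point (C = within 1σ̂, B = 1σ̂–2σ̂, A = 2σ̂–3σ̂, * = beyond 3σ̂; sign = side of CL): 1:-B, 2:+A, 3:+B, 4:+C, 5:+B, 6:+B, 7:+C, 8:+B, 9:+C, 10:+C
Rule 3 (four of five consecutive points beyond the same 1σ limit) is satisfied at point 6.

rule 3 at point 6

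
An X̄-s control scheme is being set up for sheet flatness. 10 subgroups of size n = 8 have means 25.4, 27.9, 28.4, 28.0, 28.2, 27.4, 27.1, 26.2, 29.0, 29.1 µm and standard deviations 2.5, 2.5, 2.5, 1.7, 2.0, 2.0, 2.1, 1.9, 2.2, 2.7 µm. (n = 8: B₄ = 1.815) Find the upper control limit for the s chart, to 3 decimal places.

s̄ = (2.5 + 2.5 + 2.5 + 1.7 + 2.0 + 2.0 + 2.1 + 1.9 + 2.2 + 2.7) / 10 = 2.2100
UCL_s = B₄·s̄ = 1.815 × 2.2100 = 4.0111

4.011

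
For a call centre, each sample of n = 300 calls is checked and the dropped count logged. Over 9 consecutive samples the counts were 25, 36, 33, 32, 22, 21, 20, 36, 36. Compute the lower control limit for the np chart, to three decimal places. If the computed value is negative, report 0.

p̄ = Σdᵢ / (k·n) = 261 / (9 × 300) = 0.09667
LCL = np̄ − 3·√(np̄(1−p̄)) = 29.0000 − 3 × 5.1183 = 13.6452

13.645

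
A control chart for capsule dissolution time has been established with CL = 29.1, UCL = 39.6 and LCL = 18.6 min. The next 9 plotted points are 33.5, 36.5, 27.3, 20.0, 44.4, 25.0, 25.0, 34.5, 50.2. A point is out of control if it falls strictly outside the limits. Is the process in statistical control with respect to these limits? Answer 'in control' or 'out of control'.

Compare each point to [18.6, 39.6]: sample 5 = 44.4 > UCL; sample 9 = 50.2 > UCL.

out of control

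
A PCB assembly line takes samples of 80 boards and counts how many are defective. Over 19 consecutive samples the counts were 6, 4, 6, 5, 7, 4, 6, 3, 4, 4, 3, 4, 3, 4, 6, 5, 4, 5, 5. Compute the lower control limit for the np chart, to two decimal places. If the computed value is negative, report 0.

p̄ = Σdᵢ / (k·n) = 88 / (19 × 80) = 0.05789
LCL = np̄ − 3·√(np̄(1−p̄)) = 4.6316 − 3 × 2.0889 = -1.6351 → 0 (negative, so LCL = 0)

0.00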